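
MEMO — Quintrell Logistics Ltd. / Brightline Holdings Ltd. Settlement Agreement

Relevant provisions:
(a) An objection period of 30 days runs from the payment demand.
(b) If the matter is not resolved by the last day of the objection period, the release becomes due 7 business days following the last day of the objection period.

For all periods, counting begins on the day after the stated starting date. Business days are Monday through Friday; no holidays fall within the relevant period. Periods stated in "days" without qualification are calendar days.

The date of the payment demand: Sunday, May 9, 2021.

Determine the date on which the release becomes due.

Jun 17, 2021

Adding 30 calendar days to May 9, 2021 gives Jun 8, 2021, which is the last day of the objection period.
From Tuesday, Jun 8, 2021, 7 business days (Jun 9, Jun 10, Jun 11, Jun 14, Jun 15, Jun 16, Jun 17, skipping weekends) brings us to Thursday, Jun 17, 2021, which is the date on which the release becomes due.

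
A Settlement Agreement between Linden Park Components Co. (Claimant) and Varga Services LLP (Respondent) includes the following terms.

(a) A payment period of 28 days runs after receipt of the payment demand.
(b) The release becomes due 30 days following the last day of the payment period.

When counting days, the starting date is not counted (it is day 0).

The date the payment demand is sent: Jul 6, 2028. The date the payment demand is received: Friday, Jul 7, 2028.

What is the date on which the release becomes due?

Sep 3, 2028

Adding 28 calendar days to Jul 7, 2028 gives Aug 4, 2028, which is the last day of the payment period.
The date on which the release becomes due: 30 calendar days after Aug 4, 2028 is Sep 3, 2028.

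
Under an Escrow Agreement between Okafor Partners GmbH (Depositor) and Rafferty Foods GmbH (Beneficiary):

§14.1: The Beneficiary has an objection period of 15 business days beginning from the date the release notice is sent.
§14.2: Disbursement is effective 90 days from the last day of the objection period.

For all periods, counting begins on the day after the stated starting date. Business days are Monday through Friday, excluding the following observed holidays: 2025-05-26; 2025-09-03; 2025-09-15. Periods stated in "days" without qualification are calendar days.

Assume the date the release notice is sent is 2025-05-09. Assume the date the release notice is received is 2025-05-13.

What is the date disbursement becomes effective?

2025-08-31

The last day of the objection period: counting 15 business days from Friday, 2025-05-09 (May 12, May 13, May 14, May 15, …, May 29, May 30, Jun 2, skipping weekends and the listed holiday on May 26) reaches Monday, 2025-06-02.
Adding 90 calendar days to 2025-06-02 gives 2025-08-31, which is the date disbursement becomes effective.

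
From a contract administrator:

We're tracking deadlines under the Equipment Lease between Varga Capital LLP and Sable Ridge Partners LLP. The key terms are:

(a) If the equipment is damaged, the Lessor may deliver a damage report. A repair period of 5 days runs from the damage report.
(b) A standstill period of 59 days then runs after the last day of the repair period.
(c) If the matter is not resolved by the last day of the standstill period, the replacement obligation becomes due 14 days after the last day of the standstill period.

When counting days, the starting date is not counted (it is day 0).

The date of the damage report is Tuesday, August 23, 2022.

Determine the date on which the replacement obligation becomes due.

The last day of the repair period: August 23, 2022 + 5 days = August 28, 2022.
The last day of the standstill period: 59 calendar days after August 28, 2022 is October 26, 2022.
Adding 14 calendar days to October 26, 2022 gives November 9, 2022, which is the date on which the replacement obligation becomes due.

November 9, 2022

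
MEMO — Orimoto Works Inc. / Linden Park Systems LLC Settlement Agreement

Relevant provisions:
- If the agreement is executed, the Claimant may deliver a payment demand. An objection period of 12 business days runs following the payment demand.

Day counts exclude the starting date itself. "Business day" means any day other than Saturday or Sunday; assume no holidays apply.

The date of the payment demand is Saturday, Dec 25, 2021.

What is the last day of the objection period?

Jan 11, 2022

The last day of the objection period: counting 12 business days from Saturday, Dec 25, 2021 (Dec 27, Dec 28, Dec 29, Dec 30, …, Jan 7, Jan 10, Jan 11, skipping weekends) reaches Tuesday, Jan 11, 2022.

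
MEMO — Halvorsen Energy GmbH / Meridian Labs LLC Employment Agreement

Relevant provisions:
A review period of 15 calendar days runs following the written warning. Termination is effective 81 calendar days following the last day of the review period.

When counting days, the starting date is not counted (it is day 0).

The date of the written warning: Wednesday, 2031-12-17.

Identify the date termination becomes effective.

2032-03-22

The last day of the review period: 2031-12-17 + 15 days = 2032-01-01.
Adding 81 calendar days to 2032-01-01 gives 2032-03-22, which is the date termination becomes effective.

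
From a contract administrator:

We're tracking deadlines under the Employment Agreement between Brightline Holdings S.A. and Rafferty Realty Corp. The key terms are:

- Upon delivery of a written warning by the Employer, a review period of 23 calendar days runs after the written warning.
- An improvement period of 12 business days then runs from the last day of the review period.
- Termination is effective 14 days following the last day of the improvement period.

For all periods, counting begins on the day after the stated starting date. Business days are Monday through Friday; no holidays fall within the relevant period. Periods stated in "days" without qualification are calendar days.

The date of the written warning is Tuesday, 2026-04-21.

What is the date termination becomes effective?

2026-06-15

The last day of the review period: 23 calendar days after 2026-04-21 is 2026-05-14.
The last day of the improvement period: 12 business days after Thursday, 2026-05-14, skipping weekends — May 15, May 18, May 19, May 20, …, May 28, May 29, Jun 1 — lands on Monday, 2026-06-01.
The date termination becomes effective: 14 calendar days after 2026-06-01 is 2026-06-15.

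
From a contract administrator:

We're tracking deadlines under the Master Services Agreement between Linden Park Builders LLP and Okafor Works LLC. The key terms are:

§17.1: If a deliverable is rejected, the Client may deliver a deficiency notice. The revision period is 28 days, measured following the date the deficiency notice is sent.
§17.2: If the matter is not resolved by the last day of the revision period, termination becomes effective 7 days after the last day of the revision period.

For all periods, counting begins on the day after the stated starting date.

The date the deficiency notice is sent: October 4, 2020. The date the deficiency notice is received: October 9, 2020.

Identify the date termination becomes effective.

The last day of the revision period: October 4, 2020 + 28 days = November 1, 2020.
The date termination becomes effective: November 1, 2020 + 7 days = November 8, 2020.

November 8, 2020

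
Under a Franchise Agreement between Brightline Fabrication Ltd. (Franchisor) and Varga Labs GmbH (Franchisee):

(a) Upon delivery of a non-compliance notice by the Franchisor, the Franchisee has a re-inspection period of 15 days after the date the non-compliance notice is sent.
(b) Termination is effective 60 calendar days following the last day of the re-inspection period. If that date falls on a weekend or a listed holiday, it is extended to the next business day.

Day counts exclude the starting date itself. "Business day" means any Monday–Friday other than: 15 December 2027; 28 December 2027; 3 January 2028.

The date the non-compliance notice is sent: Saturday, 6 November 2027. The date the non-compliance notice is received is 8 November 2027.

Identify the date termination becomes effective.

The last day of the re-inspection period: 15 calendar days after 6 November 2027 is 21 November 2027.
Adding 60 calendar days to 21 November 2027 gives 20 January 2028, which is the date termination becomes effective. 20 January 2028 is a Thursday and is not a listed holiday, so no roll-forward applies.

20 January 2028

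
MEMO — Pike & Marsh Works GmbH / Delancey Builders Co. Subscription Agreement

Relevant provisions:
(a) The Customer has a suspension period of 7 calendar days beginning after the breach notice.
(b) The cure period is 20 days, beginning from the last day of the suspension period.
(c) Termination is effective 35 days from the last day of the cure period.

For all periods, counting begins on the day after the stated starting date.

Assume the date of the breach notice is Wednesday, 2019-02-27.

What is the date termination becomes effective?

The last day of the suspension period: 2019-02-27 + 7 days = 2019-03-06.
Adding 20 calendar days to 2019-03-06 gives 2019-03-26, which is the last day of the cure period.
Adding 35 calendar days to 2019-03-26 gives 2019-04-30, which is the date termination becomes effective.

2019-04-30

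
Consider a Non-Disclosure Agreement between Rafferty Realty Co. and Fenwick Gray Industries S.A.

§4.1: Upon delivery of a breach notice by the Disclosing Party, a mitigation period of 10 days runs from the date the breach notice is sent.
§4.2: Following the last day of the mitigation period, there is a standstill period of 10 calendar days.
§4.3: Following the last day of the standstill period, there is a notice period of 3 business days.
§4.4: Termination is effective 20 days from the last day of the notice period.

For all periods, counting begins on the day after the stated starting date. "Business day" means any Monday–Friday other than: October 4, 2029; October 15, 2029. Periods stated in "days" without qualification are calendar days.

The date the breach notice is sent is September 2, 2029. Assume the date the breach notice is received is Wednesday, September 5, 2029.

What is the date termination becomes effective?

October 16, 2029

Adding 10 calendar days to September 2, 2029 gives September 12, 2029, which is the last day of the mitigation period.
Adding 10 calendar days to September 12, 2029 gives September 22, 2029, which is the last day of the standstill period.
The last day of the notice period: counting 3 business days from Saturday, September 22, 2029 (Sep 24, Sep 25, Sep 26, skipping weekends) reaches Wednesday, September 26, 2029.
The date termination becomes effective: September 26, 2029 + 20 days = October 16, 2029.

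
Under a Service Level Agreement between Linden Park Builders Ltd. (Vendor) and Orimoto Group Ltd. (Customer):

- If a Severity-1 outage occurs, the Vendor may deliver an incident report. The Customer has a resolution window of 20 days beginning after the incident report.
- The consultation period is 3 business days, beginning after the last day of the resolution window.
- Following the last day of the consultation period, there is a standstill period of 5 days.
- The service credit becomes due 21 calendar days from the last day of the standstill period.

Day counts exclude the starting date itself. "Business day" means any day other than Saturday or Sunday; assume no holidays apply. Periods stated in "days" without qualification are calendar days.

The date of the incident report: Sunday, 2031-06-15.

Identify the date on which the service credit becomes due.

2031-08-04

The last day of the resolution window: 20 calendar days after 2031-06-15 is 2031-07-05.
From Saturday, 2031-07-05, 3 business days (Jul 7, Jul 8, Jul 9, skipping weekends) brings us to Wednesday, 2031-07-09, which is the last day of the consultation period.
Adding 5 calendar days to 2031-07-09 gives 2031-07-14, which is the last day of the standstill period.
Adding 21 calendar days to 2031-07-14 gives 2031-08-04, which is the date on which the service credit becomes due.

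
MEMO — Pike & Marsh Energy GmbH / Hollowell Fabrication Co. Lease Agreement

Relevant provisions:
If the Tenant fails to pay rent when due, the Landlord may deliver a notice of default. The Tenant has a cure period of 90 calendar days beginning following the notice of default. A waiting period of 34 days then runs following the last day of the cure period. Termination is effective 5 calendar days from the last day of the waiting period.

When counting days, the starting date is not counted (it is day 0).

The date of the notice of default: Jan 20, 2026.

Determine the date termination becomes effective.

The last day of the cure period: Jan 20, 2026 + 90 days = Apr 20, 2026.
The last day of the waiting period: 34 calendar days after Apr 20, 2026 is May 24, 2026.
The date termination becomes effective: May 24, 2026 + 5 days = May 29, 2026.

May 29, 2026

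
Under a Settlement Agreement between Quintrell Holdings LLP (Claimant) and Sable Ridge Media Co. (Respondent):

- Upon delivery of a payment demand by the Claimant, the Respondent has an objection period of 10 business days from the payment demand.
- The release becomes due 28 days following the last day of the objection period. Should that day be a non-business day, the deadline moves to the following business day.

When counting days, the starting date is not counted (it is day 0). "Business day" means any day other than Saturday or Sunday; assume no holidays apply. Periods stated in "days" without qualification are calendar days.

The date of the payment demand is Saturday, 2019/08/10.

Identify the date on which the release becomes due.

The last day of the objection period: 10 business days after Saturday, 2019/08/10, skipping weekends — Aug 12, Aug 13, Aug 14, Aug 15, Aug 16, Aug 19, Aug 20, Aug 21, Aug 22, Aug 23 — lands on Friday, 2019/08/23.
The date on which the release becomes due: 28 calendar days after 2019/08/23 is 2019/09/20. 2019/09/20 is a Friday, so no roll-forward applies.

2019/09/20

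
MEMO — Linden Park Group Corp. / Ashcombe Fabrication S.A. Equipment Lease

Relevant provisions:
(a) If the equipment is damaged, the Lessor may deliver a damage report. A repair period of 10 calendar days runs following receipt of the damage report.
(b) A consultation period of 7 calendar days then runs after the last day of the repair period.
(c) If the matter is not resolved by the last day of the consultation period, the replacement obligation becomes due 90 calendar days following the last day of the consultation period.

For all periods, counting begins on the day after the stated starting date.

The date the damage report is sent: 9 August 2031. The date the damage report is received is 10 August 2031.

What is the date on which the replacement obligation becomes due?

25 November 2031

Adding 10 calendar days to 10 August 2031 gives 20 August 2031, which is the last day of the repair period.
The last day of the consultation period: 7 calendar days after 20 August 2031 is 27 August 2031.
Adding 90 calendar days to 27 August 2031 gives 25 November 2031, which is the date on which the replacement obligation becomes due.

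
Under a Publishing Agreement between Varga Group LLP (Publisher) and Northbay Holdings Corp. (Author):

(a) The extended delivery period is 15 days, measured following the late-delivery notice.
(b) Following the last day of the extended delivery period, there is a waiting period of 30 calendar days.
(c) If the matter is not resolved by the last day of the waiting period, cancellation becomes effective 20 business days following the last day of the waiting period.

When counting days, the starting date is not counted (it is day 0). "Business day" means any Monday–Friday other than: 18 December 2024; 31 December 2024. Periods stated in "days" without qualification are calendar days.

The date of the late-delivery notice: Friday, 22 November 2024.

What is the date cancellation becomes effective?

The last day of the extended delivery period: 15 calendar days after 22 November 2024 is 7 December 2024.
The last day of the waiting period: 30 calendar days after 7 December 2024 is 6 January 2025.
The date cancellation becomes effective: counting 20 business days from Monday, 6 January 2025 (Jan 7, Jan 8, Jan 9, Jan 10, …, Jan 30, Jan 31, Feb 3, skipping weekends) reaches Monday, 3 February 2025.

3 February 2025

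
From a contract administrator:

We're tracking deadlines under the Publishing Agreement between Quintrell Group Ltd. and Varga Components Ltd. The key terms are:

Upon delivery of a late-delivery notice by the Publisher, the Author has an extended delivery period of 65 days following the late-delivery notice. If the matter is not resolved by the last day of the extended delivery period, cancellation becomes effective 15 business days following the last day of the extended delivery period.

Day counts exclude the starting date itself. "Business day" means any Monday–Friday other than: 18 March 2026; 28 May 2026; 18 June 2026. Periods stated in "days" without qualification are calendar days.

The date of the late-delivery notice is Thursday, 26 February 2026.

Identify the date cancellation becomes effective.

22 May 2026

Adding 65 calendar days to 26 February 2026 gives 2 May 2026, which is the last day of the extended delivery period.
The date cancellation becomes effective: counting 15 business days from Saturday, 2 May 2026 (May 4, May 5, May 6, May 7, …, May 20, May 21, May 22, skipping weekends) reaches Friday, 22 May 2026.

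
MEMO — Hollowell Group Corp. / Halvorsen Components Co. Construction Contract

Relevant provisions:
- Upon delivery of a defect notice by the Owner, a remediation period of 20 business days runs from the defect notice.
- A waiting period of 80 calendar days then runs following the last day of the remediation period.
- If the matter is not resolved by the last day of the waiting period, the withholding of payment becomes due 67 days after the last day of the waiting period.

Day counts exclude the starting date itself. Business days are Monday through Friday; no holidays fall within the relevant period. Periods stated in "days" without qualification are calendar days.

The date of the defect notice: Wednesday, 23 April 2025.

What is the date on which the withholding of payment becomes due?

From Wednesday, 23 April 2025, 20 business days (Apr 24, Apr 25, Apr 28, Apr 29, …, May 19, May 20, May 21, skipping weekends) brings us to Wednesday, 21 May 2025, which is the last day of the remediation period.
The last day of the waiting period: 80 calendar days after 21 May 2025 is 9 August 2025.
The date on which the withholding of payment becomes due: 67 calendar days after 9 August 2025 is 15 October 2025.

15 October 2025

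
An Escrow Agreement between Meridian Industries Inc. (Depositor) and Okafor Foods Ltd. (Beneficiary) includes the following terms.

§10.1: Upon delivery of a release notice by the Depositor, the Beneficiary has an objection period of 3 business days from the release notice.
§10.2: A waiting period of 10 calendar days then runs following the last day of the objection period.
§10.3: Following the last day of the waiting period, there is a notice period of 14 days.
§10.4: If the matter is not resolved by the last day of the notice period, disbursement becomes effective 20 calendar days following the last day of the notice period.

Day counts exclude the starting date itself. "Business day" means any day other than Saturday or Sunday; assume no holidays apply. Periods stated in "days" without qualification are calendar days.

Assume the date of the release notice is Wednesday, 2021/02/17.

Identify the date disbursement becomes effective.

2021/04/07

From Wednesday, 2021/02/17, 3 business days (Feb 18, Feb 19, Feb 22, skipping weekends) brings us to Monday, 2021/02/22, which is the last day of the objection period.
The last day of the waiting period: 10 calendar days after 2021/02/22 is 2021/03/04.
The last day of the notice period: 14 calendar days after 2021/03/04 is 2021/03/18.
Adding 20 calendar days to 2021/03/18 gives 2021/04/07, which is the date disbursement becomes effective.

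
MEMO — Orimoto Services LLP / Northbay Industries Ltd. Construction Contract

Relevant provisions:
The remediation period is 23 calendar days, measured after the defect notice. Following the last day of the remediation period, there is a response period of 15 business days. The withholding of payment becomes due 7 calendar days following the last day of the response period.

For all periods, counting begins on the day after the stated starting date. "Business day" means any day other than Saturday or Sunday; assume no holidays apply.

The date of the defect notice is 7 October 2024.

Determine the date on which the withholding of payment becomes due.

The last day of the remediation period: 23 calendar days after 7 October 2024 is 30 October 2024.
From Wednesday, 30 October 2024, 15 business days (Oct 31, Nov 1, Nov 4, Nov 5, …, Nov 18, Nov 19, Nov 20, skipping weekends) brings us to Wednesday, 20 November 2024, which is the last day of the response period.
Adding 7 calendar days to 20 November 2024 gives 27 November 2024, which is the date on which the withholding of payment becomes due.

27 November 2024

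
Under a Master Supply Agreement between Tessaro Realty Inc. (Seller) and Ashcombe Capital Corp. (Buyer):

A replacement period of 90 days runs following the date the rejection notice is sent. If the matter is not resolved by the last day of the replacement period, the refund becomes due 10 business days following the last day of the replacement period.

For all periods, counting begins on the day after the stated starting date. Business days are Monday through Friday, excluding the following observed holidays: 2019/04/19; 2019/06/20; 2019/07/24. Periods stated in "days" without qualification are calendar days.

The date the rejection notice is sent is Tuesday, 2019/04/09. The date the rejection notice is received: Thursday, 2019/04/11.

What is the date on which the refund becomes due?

2019/07/22

The last day of the replacement period: 2019/04/09 + 90 days = 2019/07/08.
The date on which the refund becomes due: counting 10 business days from Monday, 2019/07/08 (Jul 9, Jul 10, Jul 11, Jul 12, Jul 15, Jul 16, Jul 17, Jul 18, Jul 19, Jul 22, skipping weekends) reaches Monday, 2019/07/22.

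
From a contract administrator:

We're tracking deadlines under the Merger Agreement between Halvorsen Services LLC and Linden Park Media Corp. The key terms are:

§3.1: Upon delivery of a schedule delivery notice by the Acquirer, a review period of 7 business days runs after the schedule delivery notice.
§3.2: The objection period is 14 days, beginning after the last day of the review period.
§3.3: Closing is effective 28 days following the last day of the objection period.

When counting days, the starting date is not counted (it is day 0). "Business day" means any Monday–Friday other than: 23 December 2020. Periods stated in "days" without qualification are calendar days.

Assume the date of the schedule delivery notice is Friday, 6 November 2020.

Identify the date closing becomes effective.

The last day of the review period: 7 business days after Friday, 6 November 2020, skipping weekends — Nov 9, Nov 10, Nov 11, Nov 12, Nov 13, Nov 16, Nov 17 — lands on Tuesday, 17 November 2020.
The last day of the objection period: 17 November 2020 + 14 days = 1 December 2020.
The date closing becomes effective: 28 calendar days after 1 December 2020 is 29 December 2020.

29 December 2020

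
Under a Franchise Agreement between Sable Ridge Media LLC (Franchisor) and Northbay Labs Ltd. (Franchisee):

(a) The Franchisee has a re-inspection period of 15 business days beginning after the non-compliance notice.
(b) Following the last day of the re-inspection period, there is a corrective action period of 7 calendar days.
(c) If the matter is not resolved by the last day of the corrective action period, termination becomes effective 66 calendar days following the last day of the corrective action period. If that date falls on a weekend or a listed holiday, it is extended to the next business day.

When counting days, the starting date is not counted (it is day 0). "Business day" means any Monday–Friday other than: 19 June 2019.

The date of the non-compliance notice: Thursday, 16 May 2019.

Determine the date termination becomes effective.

From Thursday, 16 May 2019, 15 business days (May 17, May 20, May 21, May 22, …, Jun 4, Jun 5, Jun 6, skipping weekends) brings us to Thursday, 6 June 2019, which is the last day of the re-inspection period.
The last day of the corrective action period: 7 calendar days after 6 June 2019 is 13 June 2019.
The date termination becomes effective: 13 June 2019 + 66 days = 18 August 2019. That falls on a Sunday, so it rolls to the next business day, Monday, 19 August 2019.

19 August 2019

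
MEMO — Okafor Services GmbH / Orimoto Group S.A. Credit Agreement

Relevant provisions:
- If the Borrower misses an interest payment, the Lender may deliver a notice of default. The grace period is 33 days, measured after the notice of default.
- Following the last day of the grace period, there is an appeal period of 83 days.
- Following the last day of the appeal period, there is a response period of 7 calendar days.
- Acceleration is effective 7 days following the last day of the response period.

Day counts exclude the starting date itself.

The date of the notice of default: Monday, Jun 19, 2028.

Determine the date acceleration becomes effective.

Oct 27, 2028

Adding 33 calendar days to Jun 19, 2028 gives Jul 22, 2028, which is the last day of the grace period.
The last day of the appeal period: Jul 22, 2028 + 83 days = Oct 13, 2028.
The last day of the response period: 7 calendar days after Oct 13, 2028 is Oct 20, 2028.
The date acceleration becomes effective: 7 calendar days after Oct 20, 2028 is Oct 27, 2028.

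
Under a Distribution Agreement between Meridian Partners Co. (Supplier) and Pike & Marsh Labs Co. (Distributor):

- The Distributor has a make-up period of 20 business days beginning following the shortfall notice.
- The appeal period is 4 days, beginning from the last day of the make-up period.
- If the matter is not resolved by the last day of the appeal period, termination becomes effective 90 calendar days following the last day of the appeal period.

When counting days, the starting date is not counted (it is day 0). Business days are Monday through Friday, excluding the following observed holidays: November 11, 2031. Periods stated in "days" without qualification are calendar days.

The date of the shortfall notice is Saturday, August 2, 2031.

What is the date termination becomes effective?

From Saturday, August 2, 2031, 20 business days (Aug 4, Aug 5, Aug 6, Aug 7, …, Aug 27, Aug 28, Aug 29, skipping weekends) brings us to Friday, August 29, 2031, which is the last day of the make-up period.
Adding 4 calendar days to August 29, 2031 gives September 2, 2031, which is the last day of the appeal period.
The date termination becomes effective: September 2, 2031 + 90 days = December 1, 2031.

December 1, 2031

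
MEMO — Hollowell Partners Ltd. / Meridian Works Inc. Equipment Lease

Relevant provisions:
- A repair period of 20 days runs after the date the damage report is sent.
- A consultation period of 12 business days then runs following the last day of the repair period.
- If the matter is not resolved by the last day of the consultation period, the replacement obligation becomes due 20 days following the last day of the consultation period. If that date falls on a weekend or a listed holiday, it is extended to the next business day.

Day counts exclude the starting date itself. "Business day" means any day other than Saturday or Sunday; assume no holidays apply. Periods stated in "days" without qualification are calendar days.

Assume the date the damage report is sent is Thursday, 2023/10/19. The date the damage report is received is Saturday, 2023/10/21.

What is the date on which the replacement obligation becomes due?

2023/12/14

The last day of the repair period: 2023/10/19 + 20 days = 2023/11/08.
The last day of the consultation period: counting 12 business days from Wednesday, 2023/11/08 (Nov 9, Nov 10, Nov 13, Nov 14, …, Nov 22, Nov 23, Nov 24, skipping weekends) reaches Friday, 2023/11/24.
The date on which the replacement obligation becomes due: 2023/11/24 + 20 days = 2023/12/14. 2023/12/14 is a Thursday, so no roll-forward applies.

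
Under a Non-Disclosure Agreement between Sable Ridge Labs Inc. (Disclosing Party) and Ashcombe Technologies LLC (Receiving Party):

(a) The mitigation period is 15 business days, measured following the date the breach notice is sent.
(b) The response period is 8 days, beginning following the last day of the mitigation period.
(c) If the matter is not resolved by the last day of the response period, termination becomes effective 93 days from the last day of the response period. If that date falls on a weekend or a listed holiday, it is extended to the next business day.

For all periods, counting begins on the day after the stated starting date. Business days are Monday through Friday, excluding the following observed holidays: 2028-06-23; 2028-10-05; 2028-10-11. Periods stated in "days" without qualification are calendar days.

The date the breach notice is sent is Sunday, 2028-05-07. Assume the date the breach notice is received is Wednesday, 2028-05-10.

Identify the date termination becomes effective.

2028-09-04

The last day of the mitigation period: 15 business days after Sunday, 2028-05-07, skipping weekends — May 8, May 9, May 10, May 11, …, May 24, May 25, May 26 — lands on Friday, 2028-05-26.
The last day of the response period: 8 calendar days after 2028-05-26 is 2028-06-03.
The date termination becomes effective: 2028-06-03 + 93 days = 2028-09-04. 2028-09-04 is a Monday and is not a listed holiday, so no roll-forward applies.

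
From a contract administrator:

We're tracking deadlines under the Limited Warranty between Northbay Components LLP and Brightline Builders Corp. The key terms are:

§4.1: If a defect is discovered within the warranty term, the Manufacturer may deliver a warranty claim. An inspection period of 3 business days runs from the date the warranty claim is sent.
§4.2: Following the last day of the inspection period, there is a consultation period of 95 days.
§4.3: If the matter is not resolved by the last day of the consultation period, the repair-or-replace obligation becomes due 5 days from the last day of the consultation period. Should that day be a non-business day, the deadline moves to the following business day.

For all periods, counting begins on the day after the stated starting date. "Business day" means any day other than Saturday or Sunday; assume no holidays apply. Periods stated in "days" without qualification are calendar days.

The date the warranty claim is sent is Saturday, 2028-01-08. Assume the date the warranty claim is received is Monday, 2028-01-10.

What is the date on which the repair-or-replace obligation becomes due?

The last day of the inspection period: 3 business days after Saturday, 2028-01-08, skipping weekends — Jan 10, Jan 11, Jan 12 — lands on Wednesday, 2028-01-12.
Adding 95 calendar days to 2028-01-12 gives 2028-04-16, which is the last day of the consultation period.
The date on which the repair-or-replace obligation becomes due: 2028-04-16 + 5 days = 2028-04-21. 2028-04-21 is a Friday, so no roll-forward applies.

2028-04-21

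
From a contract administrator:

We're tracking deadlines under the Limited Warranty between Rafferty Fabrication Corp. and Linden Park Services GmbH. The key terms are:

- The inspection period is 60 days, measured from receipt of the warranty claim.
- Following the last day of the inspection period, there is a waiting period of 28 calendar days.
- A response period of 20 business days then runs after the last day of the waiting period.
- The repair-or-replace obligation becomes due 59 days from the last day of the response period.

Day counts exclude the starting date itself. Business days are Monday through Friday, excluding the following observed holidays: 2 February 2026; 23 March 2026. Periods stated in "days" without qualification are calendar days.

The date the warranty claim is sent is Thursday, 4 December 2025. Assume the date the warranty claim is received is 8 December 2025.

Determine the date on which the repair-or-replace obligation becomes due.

Adding 60 calendar days to 8 December 2025 gives 6 February 2026, which is the last day of the inspection period.
The last day of the waiting period: 6 February 2026 + 28 days = 6 March 2026.
The last day of the response period: 20 business days after Friday, 6 March 2026, skipping weekends and the listed holiday on Mar 23 — Mar 9, Mar 10, Mar 11, Mar 12, …, Apr 2, Apr 3, Apr 6 — lands on Monday, 6 April 2026.
The date on which the repair-or-replace obligation becomes due: 6 April 2026 + 59 days = 4 June 2026.

4 June 2026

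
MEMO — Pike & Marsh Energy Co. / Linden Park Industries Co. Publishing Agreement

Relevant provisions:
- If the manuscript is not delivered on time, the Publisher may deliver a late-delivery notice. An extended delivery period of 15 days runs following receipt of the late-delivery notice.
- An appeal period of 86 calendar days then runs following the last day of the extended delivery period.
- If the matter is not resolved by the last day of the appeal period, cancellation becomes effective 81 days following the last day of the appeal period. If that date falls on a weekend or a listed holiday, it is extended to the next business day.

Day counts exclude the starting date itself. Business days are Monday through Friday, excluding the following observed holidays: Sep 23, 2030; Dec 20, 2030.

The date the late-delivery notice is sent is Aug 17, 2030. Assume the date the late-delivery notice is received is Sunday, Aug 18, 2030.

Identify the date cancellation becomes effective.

Feb 17, 2031

The last day of the extended delivery period: Aug 18, 2030 + 15 days = Sep 2, 2030.
The last day of the appeal period: Sep 2, 2030 + 86 days = Nov 27, 2030.
The date cancellation becomes effective: Nov 27, 2030 + 81 days = Feb 16, 2031. That falls on a Sunday, so it rolls to the next business day, Monday, Feb 17, 2031.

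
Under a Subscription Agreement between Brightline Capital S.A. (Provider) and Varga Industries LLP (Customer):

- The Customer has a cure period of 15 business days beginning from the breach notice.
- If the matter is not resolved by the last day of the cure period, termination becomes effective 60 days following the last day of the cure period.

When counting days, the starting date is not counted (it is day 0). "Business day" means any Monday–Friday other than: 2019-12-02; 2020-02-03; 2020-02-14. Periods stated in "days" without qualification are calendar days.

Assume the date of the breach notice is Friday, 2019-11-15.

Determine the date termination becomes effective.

The last day of the cure period: counting 15 business days from Friday, 2019-11-15 (Nov 18, Nov 19, Nov 20, Nov 21, …, Dec 5, Dec 6, Dec 9, skipping weekends and the listed holiday on Dec 2) reaches Monday, 2019-12-09.
The date termination becomes effective: 60 calendar days after 2019-12-09 is 2020-02-07.

2020-02-07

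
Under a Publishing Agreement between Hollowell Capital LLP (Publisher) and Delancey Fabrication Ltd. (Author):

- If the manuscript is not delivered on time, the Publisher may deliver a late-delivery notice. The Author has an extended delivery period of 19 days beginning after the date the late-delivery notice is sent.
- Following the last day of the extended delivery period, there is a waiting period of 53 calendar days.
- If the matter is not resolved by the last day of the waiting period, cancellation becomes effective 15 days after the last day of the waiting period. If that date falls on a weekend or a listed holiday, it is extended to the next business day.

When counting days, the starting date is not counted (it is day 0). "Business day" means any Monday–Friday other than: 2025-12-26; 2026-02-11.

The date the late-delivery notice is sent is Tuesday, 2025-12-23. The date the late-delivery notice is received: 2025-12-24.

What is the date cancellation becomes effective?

2026-03-20

Adding 19 calendar days to 2025-12-23 gives 2026-01-11, which is the last day of the extended delivery period.
The last day of the waiting period: 53 calendar days after 2026-01-11 is 2026-03-05.
The date cancellation becomes effective: 2026-03-05 + 15 days = 2026-03-20. 2026-03-20 is a Friday and is not a listed holiday, so no roll-forward applies.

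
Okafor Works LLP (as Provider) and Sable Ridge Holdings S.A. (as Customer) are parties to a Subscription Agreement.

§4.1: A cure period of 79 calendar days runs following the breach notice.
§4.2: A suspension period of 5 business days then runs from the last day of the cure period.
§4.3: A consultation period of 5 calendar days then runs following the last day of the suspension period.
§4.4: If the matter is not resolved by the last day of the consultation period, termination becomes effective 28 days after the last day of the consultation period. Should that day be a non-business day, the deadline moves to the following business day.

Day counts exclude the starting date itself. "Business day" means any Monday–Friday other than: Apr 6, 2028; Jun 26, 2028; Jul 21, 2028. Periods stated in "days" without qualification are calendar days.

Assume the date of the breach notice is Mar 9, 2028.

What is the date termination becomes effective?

Jul 5, 2028

Adding 79 calendar days to Mar 9, 2028 gives May 27, 2028, which is the last day of the cure period.
The last day of the suspension period: counting 5 business days from Saturday, May 27, 2028 (May 29, May 30, May 31, Jun 1, Jun 2, skipping weekends) reaches Friday, Jun 2, 2028.
The last day of the consultation period: Jun 2, 2028 + 5 days = Jun 7, 2028.
Adding 28 calendar days to Jun 7, 2028 gives Jul 5, 2028, which is the date termination becomes effective. Jul 5, 2028 is a Wednesday and is not a listed holiday, so no roll-forward applies.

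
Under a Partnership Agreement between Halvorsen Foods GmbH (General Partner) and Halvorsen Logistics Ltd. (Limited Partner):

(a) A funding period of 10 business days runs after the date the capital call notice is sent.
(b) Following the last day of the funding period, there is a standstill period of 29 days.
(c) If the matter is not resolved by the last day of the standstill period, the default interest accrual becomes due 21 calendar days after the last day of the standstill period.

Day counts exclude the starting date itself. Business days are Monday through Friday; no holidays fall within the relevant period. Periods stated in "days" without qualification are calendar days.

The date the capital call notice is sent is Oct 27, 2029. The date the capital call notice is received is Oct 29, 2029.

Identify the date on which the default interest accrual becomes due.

The last day of the funding period: counting 10 business days from Saturday, Oct 27, 2029 (Oct 29, Oct 30, Oct 31, Nov 1, Nov 2, Nov 5, Nov 6, Nov 7, Nov 8, Nov 9, skipping weekends) reaches Friday, Nov 9, 2029.
The last day of the standstill period: 29 calendar days after Nov 9, 2029 is Dec 8, 2029.
The date on which the default interest accrual becomes due: Dec 8, 2029 + 21 days = Dec 29, 2029.

Dec 29, 2029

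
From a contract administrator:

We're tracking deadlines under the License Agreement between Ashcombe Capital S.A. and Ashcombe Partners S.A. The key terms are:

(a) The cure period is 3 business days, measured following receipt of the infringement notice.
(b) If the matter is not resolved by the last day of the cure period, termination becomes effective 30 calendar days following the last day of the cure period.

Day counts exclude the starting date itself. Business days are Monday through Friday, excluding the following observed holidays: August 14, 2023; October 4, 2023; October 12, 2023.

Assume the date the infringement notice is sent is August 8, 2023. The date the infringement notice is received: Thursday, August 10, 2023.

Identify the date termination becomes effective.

From Thursday, August 10, 2023, 3 business days (Aug 11, Aug 15, Aug 16, skipping weekends and the listed holiday on Aug 14) brings us to Wednesday, August 16, 2023, which is the last day of the cure period.
The date termination becomes effective: 30 calendar days after August 16, 2023 is September 15, 2023.

September 15, 2023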